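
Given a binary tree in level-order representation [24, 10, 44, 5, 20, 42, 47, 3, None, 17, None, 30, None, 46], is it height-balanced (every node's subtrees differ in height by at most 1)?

Tree (level-order array): [24, 10, 44, 5, 20, 42, 47, 3, None, 17, None, 30, None, 46]
Definition: a tree is height-balanced if, at every node, |h(left) - h(right)| <= 1 (empty subtree has height -1).
Bottom-up per-node check:
  node 3: h_left=-1, h_right=-1, diff=0 [OK], height=0
  node 5: h_left=0, h_right=-1, diff=1 [OK], height=1
  node 17: h_left=-1, h_right=-1, diff=0 [OK], height=0
  node 20: h_left=0, h_right=-1, diff=1 [OK], height=1
  node 10: h_left=1, h_right=1, diff=0 [OK], height=2
  node 30: h_left=-1, h_right=-1, diff=0 [OK], height=0
  node 42: h_left=0, h_right=-1, diff=1 [OK], height=1
  node 46: h_left=-1, h_right=-1, diff=0 [OK], height=0
  node 47: h_left=0, h_right=-1, diff=1 [OK], height=1
  node 44: h_left=1, h_right=1, diff=0 [OK], height=2
  node 24: h_left=2, h_right=2, diff=0 [OK], height=3
All nodes satisfy the balance condition.
Result: Balanced


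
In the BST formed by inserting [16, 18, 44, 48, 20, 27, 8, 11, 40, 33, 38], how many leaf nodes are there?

Tree built from: [16, 18, 44, 48, 20, 27, 8, 11, 40, 33, 38]
Tree (level-order array): [16, 8, 18, None, 11, None, 44, None, None, 20, 48, None, 27, None, None, None, 40, 33, None, None, 38]
Rule: A leaf has 0 children.
Per-node child counts:
  node 16: 2 child(ren)
  node 8: 1 child(ren)
  node 11: 0 child(ren)
  node 18: 1 child(ren)
  node 44: 2 child(ren)
  node 20: 1 child(ren)
  node 27: 1 child(ren)
  node 40: 1 child(ren)
  node 33: 1 child(ren)
  node 38: 0 child(ren)
  node 48: 0 child(ren)
Matching nodes: [11, 38, 48]
Count of leaf nodes: 3


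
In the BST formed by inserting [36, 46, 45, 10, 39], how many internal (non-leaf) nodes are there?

Tree built from: [36, 46, 45, 10, 39]
Tree (level-order array): [36, 10, 46, None, None, 45, None, 39]
Rule: An internal node has at least one child.
Per-node child counts:
  node 36: 2 child(ren)
  node 10: 0 child(ren)
  node 46: 1 child(ren)
  node 45: 1 child(ren)
  node 39: 0 child(ren)
Matching nodes: [36, 46, 45]
Count of internal (non-leaf) nodes: 3


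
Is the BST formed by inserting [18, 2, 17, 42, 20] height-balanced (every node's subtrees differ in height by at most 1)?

Tree (level-order array): [18, 2, 42, None, 17, 20]
Definition: a tree is height-balanced if, at every node, |h(left) - h(right)| <= 1 (empty subtree has height -1).
Bottom-up per-node check:
  node 17: h_left=-1, h_right=-1, diff=0 [OK], height=0
  node 2: h_left=-1, h_right=0, diff=1 [OK], height=1
  node 20: h_left=-1, h_right=-1, diff=0 [OK], height=0
  node 42: h_left=0, h_right=-1, diff=1 [OK], height=1
  node 18: h_left=1, h_right=1, diff=0 [OK], height=2
All nodes satisfy the balance condition.
Result: Balanced


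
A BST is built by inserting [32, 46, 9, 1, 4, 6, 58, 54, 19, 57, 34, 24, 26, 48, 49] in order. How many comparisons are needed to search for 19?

Search path for 19: 32 -> 9 -> 19
Found: True
Comparisons: 3


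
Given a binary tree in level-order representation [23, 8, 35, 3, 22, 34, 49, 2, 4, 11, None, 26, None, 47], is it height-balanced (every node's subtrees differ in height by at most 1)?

Tree (level-order array): [23, 8, 35, 3, 22, 34, 49, 2, 4, 11, None, 26, None, 47]
Definition: a tree is height-balanced if, at every node, |h(left) - h(right)| <= 1 (empty subtree has height -1).
Bottom-up per-node check:
  node 2: h_left=-1, h_right=-1, diff=0 [OK], height=0
  node 4: h_left=-1, h_right=-1, diff=0 [OK], height=0
  node 3: h_left=0, h_right=0, diff=0 [OK], height=1
  node 11: h_left=-1, h_right=-1, diff=0 [OK], height=0
  node 22: h_left=0, h_right=-1, diff=1 [OK], height=1
  node 8: h_left=1, h_right=1, diff=0 [OK], height=2
  node 26: h_left=-1, h_right=-1, diff=0 [OK], height=0
  node 34: h_left=0, h_right=-1, diff=1 [OK], height=1
  node 47: h_left=-1, h_right=-1, diff=0 [OK], height=0
  node 49: h_left=0, h_right=-1, diff=1 [OK], height=1
  node 35: h_left=1, h_right=1, diff=0 [OK], height=2
  node 23: h_left=2, h_right=2, diff=0 [OK], height=3
All nodes satisfy the balance condition.
Result: Balanced


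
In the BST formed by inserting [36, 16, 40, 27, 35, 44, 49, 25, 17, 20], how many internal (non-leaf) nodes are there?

Tree built from: [36, 16, 40, 27, 35, 44, 49, 25, 17, 20]
Tree (level-order array): [36, 16, 40, None, 27, None, 44, 25, 35, None, 49, 17, None, None, None, None, None, None, 20]
Rule: An internal node has at least one child.
Per-node child counts:
  node 36: 2 child(ren)
  node 16: 1 child(ren)
  node 27: 2 child(ren)
  node 25: 1 child(ren)
  node 17: 1 child(ren)
  node 20: 0 child(ren)
  node 35: 0 child(ren)
  node 40: 1 child(ren)
  node 44: 1 child(ren)
  node 49: 0 child(ren)
Matching nodes: [36, 16, 27, 25, 17, 40, 44]
Count of internal (non-leaf) nodes: 7


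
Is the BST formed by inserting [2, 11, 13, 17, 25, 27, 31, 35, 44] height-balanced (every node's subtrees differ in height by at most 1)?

Tree (level-order array): [2, None, 11, None, 13, None, 17, None, 25, None, 27, None, 31, None, 35, None, 44]
Definition: a tree is height-balanced if, at every node, |h(left) - h(right)| <= 1 (empty subtree has height -1).
Bottom-up per-node check:
  node 44: h_left=-1, h_right=-1, diff=0 [OK], height=0
  node 35: h_left=-1, h_right=0, diff=1 [OK], height=1
  node 31: h_left=-1, h_right=1, diff=2 [FAIL (|-1-1|=2 > 1)], height=2
  node 27: h_left=-1, h_right=2, diff=3 [FAIL (|-1-2|=3 > 1)], height=3
  node 25: h_left=-1, h_right=3, diff=4 [FAIL (|-1-3|=4 > 1)], height=4
  node 17: h_left=-1, h_right=4, diff=5 [FAIL (|-1-4|=5 > 1)], height=5
  node 13: h_left=-1, h_right=5, diff=6 [FAIL (|-1-5|=6 > 1)], height=6
  node 11: h_left=-1, h_right=6, diff=7 [FAIL (|-1-6|=7 > 1)], height=7
  node 2: h_left=-1, h_right=7, diff=8 [FAIL (|-1-7|=8 > 1)], height=8
Node 31 violates the condition: |-1 - 1| = 2 > 1.
Result: Not balanced


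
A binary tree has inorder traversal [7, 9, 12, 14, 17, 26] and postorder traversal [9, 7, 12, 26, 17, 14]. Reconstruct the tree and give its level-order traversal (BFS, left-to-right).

Inorder:   [7, 9, 12, 14, 17, 26]
Postorder: [9, 7, 12, 26, 17, 14]
Algorithm: postorder visits root last, so walk postorder right-to-left;
each value is the root of the current inorder slice — split it at that
value, recurse on the right subtree first, then the left.
Recursive splits:
  root=14; inorder splits into left=[7, 9, 12], right=[17, 26]
  root=17; inorder splits into left=[], right=[26]
  root=26; inorder splits into left=[], right=[]
  root=12; inorder splits into left=[7, 9], right=[]
  root=7; inorder splits into left=[], right=[9]
  root=9; inorder splits into left=[], right=[]
Reconstructed level-order: [14, 12, 17, 7, 26, 9]


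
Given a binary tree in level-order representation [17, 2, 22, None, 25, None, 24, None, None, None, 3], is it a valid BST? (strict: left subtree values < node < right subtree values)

Level-order array: [17, 2, 22, None, 25, None, 24, None, None, None, 3]
Validate using subtree bounds (lo, hi): at each node, require lo < value < hi,
then recurse left with hi=value and right with lo=value.
Preorder trace (stopping at first violation):
  at node 17 with bounds (-inf, +inf): OK
  at node 2 with bounds (-inf, 17): OK
  at node 25 with bounds (2, 17): VIOLATION
Node 25 violates its bound: not (2 < 25 < 17).
Result: Not a valid BST


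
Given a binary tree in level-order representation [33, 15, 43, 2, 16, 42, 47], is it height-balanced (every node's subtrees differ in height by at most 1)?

Tree (level-order array): [33, 15, 43, 2, 16, 42, 47]
Definition: a tree is height-balanced if, at every node, |h(left) - h(right)| <= 1 (empty subtree has height -1).
Bottom-up per-node check:
  node 2: h_left=-1, h_right=-1, diff=0 [OK], height=0
  node 16: h_left=-1, h_right=-1, diff=0 [OK], height=0
  node 15: h_left=0, h_right=0, diff=0 [OK], height=1
  node 42: h_left=-1, h_right=-1, diff=0 [OK], height=0
  node 47: h_left=-1, h_right=-1, diff=0 [OK], height=0
  node 43: h_left=0, h_right=0, diff=0 [OK], height=1
  node 33: h_left=1, h_right=1, diff=0 [OK], height=2
All nodes satisfy the balance condition.
Result: Balanced


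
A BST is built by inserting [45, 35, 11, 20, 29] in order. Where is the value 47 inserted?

Starting tree (level order): [45, 35, None, 11, None, None, 20, None, 29]
Insertion path: 45
Result: insert 47 as right child of 45
Final tree (level order): [45, 35, 47, 11, None, None, None, None, 20, None, 29]


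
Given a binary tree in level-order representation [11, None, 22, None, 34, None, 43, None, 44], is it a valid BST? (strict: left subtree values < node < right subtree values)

Level-order array: [11, None, 22, None, 34, None, 43, None, 44]
Validate using subtree bounds (lo, hi): at each node, require lo < value < hi,
then recurse left with hi=value and right with lo=value.
Preorder trace (stopping at first violation):
  at node 11 with bounds (-inf, +inf): OK
  at node 22 with bounds (11, +inf): OK
  at node 34 with bounds (22, +inf): OK
  at node 43 with bounds (34, +inf): OK
  at node 44 with bounds (43, +inf): OK
No violation found at any node.
Result: Valid BST


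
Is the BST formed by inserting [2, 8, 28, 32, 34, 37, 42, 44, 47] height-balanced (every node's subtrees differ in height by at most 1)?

Tree (level-order array): [2, None, 8, None, 28, None, 32, None, 34, None, 37, None, 42, None, 44, None, 47]
Definition: a tree is height-balanced if, at every node, |h(left) - h(right)| <= 1 (empty subtree has height -1).
Bottom-up per-node check:
  node 47: h_left=-1, h_right=-1, diff=0 [OK], height=0
  node 44: h_left=-1, h_right=0, diff=1 [OK], height=1
  node 42: h_left=-1, h_right=1, diff=2 [FAIL (|-1-1|=2 > 1)], height=2
  node 37: h_left=-1, h_right=2, diff=3 [FAIL (|-1-2|=3 > 1)], height=3
  node 34: h_left=-1, h_right=3, diff=4 [FAIL (|-1-3|=4 > 1)], height=4
  node 32: h_left=-1, h_right=4, diff=5 [FAIL (|-1-4|=5 > 1)], height=5
  node 28: h_left=-1, h_right=5, diff=6 [FAIL (|-1-5|=6 > 1)], height=6
  node 8: h_left=-1, h_right=6, diff=7 [FAIL (|-1-6|=7 > 1)], height=7
  node 2: h_left=-1, h_right=7, diff=8 [FAIL (|-1-7|=8 > 1)], height=8
Node 42 violates the condition: |-1 - 1| = 2 > 1.
Result: Not balanced


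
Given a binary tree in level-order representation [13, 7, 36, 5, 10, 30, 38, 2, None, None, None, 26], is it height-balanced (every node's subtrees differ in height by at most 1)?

Tree (level-order array): [13, 7, 36, 5, 10, 30, 38, 2, None, None, None, 26]
Definition: a tree is height-balanced if, at every node, |h(left) - h(right)| <= 1 (empty subtree has height -1).
Bottom-up per-node check:
  node 2: h_left=-1, h_right=-1, diff=0 [OK], height=0
  node 5: h_left=0, h_right=-1, diff=1 [OK], height=1
  node 10: h_left=-1, h_right=-1, diff=0 [OK], height=0
  node 7: h_left=1, h_right=0, diff=1 [OK], height=2
  node 26: h_left=-1, h_right=-1, diff=0 [OK], height=0
  node 30: h_left=0, h_right=-1, diff=1 [OK], height=1
  node 38: h_left=-1, h_right=-1, diff=0 [OK], height=0
  node 36: h_left=1, h_right=0, diff=1 [OK], height=2
  node 13: h_left=2, h_right=2, diff=0 [OK], height=3
All nodes satisfy the balance condition.
Result: Balanced


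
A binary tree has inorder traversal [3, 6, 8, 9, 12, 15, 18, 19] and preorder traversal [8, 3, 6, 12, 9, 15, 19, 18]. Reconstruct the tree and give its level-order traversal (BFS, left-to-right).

Inorder:  [3, 6, 8, 9, 12, 15, 18, 19]
Preorder: [8, 3, 6, 12, 9, 15, 19, 18]
Algorithm: preorder visits root first, so consume preorder in order;
for each root, split the current inorder slice at that value into
left-subtree inorder and right-subtree inorder, then recurse.
Recursive splits:
  root=8; inorder splits into left=[3, 6], right=[9, 12, 15, 18, 19]
  root=3; inorder splits into left=[], right=[6]
  root=6; inorder splits into left=[], right=[]
  root=12; inorder splits into left=[9], right=[15, 18, 19]
  root=9; inorder splits into left=[], right=[]
  root=15; inorder splits into left=[], right=[18, 19]
  root=19; inorder splits into left=[18], right=[]
  root=18; inorder splits into left=[], right=[]
Reconstructed level-order: [8, 3, 12, 6, 9, 15, 19, 18]


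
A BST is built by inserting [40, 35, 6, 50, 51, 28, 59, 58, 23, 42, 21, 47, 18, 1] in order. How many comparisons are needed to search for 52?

Search path for 52: 40 -> 50 -> 51 -> 59 -> 58
Found: False
Comparisons: 5


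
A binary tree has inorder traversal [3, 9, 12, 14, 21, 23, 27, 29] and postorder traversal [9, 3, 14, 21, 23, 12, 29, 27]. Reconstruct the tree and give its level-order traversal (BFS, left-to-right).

Inorder:   [3, 9, 12, 14, 21, 23, 27, 29]
Postorder: [9, 3, 14, 21, 23, 12, 29, 27]
Algorithm: postorder visits root last, so walk postorder right-to-left;
each value is the root of the current inorder slice — split it at that
value, recurse on the right subtree first, then the left.
Recursive splits:
  root=27; inorder splits into left=[3, 9, 12, 14, 21, 23], right=[29]
  root=29; inorder splits into left=[], right=[]
  root=12; inorder splits into left=[3, 9], right=[14, 21, 23]
  root=23; inorder splits into left=[14, 21], right=[]
  root=21; inorder splits into left=[14], right=[]
  root=14; inorder splits into left=[], right=[]
  root=3; inorder splits into left=[], right=[9]
  root=9; inorder splits into left=[], right=[]
Reconstructed level-order: [27, 12, 29, 3, 23, 9, 21, 14]


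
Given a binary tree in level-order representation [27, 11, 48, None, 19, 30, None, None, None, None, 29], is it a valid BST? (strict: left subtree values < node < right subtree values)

Level-order array: [27, 11, 48, None, 19, 30, None, None, None, None, 29]
Validate using subtree bounds (lo, hi): at each node, require lo < value < hi,
then recurse left with hi=value and right with lo=value.
Preorder trace (stopping at first violation):
  at node 27 with bounds (-inf, +inf): OK
  at node 11 with bounds (-inf, 27): OK
  at node 19 with bounds (11, 27): OK
  at node 48 with bounds (27, +inf): OK
  at node 30 with bounds (27, 48): OK
  at node 29 with bounds (30, 48): VIOLATION
Node 29 violates its bound: not (30 < 29 < 48).
Result: Not a valid BST


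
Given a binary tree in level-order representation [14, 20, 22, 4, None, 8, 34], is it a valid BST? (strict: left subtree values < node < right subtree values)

Level-order array: [14, 20, 22, 4, None, 8, 34]
Validate using subtree bounds (lo, hi): at each node, require lo < value < hi,
then recurse left with hi=value and right with lo=value.
Preorder trace (stopping at first violation):
  at node 14 with bounds (-inf, +inf): OK
  at node 20 with bounds (-inf, 14): VIOLATION
Node 20 violates its bound: not (-inf < 20 < 14).
Result: Not a valid BST


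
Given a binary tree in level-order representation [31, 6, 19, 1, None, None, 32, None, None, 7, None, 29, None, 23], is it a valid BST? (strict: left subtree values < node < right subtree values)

Level-order array: [31, 6, 19, 1, None, None, 32, None, None, 7, None, 29, None, 23]
Validate using subtree bounds (lo, hi): at each node, require lo < value < hi,
then recurse left with hi=value and right with lo=value.
Preorder trace (stopping at first violation):
  at node 31 with bounds (-inf, +inf): OK
  at node 6 with bounds (-inf, 31): OK
  at node 1 with bounds (-inf, 6): OK
  at node 19 with bounds (31, +inf): VIOLATION
Node 19 violates its bound: not (31 < 19 < +inf).
Result: Not a valid BST


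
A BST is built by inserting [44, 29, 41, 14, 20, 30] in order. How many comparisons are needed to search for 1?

Search path for 1: 44 -> 29 -> 14
Found: False
Comparisons: 3


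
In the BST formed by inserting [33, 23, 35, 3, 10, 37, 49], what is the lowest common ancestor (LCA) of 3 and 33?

Tree insertion order: [33, 23, 35, 3, 10, 37, 49]
Tree (level-order array): [33, 23, 35, 3, None, None, 37, None, 10, None, 49]
In a BST, the LCA of p=3, q=33 is the first node v on the
root-to-leaf path with p <= v <= q (go left if both < v, right if both > v).
Walk from root:
  at 33: 3 <= 33 <= 33, this is the LCA
LCA = 33


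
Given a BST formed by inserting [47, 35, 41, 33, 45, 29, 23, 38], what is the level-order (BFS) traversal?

Tree insertion order: [47, 35, 41, 33, 45, 29, 23, 38]
Tree (level-order array): [47, 35, None, 33, 41, 29, None, 38, 45, 23]
BFS from the root, enqueuing left then right child of each popped node:
  queue [47] -> pop 47, enqueue [35], visited so far: [47]
  queue [35] -> pop 35, enqueue [33, 41], visited so far: [47, 35]
  queue [33, 41] -> pop 33, enqueue [29], visited so far: [47, 35, 33]
  queue [41, 29] -> pop 41, enqueue [38, 45], visited so far: [47, 35, 33, 41]
  queue [29, 38, 45] -> pop 29, enqueue [23], visited so far: [47, 35, 33, 41, 29]
  queue [38, 45, 23] -> pop 38, enqueue [none], visited so far: [47, 35, 33, 41, 29, 38]
  queue [45, 23] -> pop 45, enqueue [none], visited so far: [47, 35, 33, 41, 29, 38, 45]
  queue [23] -> pop 23, enqueue [none], visited so far: [47, 35, 33, 41, 29, 38, 45, 23]
Result: [47, 35, 33, 41, 29, 38, 45, 23]


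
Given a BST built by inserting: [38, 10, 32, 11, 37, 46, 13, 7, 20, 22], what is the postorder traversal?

Tree insertion order: [38, 10, 32, 11, 37, 46, 13, 7, 20, 22]
Tree (level-order array): [38, 10, 46, 7, 32, None, None, None, None, 11, 37, None, 13, None, None, None, 20, None, 22]
Postorder traversal: [7, 22, 20, 13, 11, 37, 32, 10, 46, 38]


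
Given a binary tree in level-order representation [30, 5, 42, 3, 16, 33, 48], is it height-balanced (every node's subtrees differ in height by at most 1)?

Tree (level-order array): [30, 5, 42, 3, 16, 33, 48]
Definition: a tree is height-balanced if, at every node, |h(left) - h(right)| <= 1 (empty subtree has height -1).
Bottom-up per-node check:
  node 3: h_left=-1, h_right=-1, diff=0 [OK], height=0
  node 16: h_left=-1, h_right=-1, diff=0 [OK], height=0
  node 5: h_left=0, h_right=0, diff=0 [OK], height=1
  node 33: h_left=-1, h_right=-1, diff=0 [OK], height=0
  node 48: h_left=-1, h_right=-1, diff=0 [OK], height=0
  node 42: h_left=0, h_right=0, diff=0 [OK], height=1
  node 30: h_left=1, h_right=1, diff=0 [OK], height=2
All nodes satisfy the balance condition.
Result: Balanced


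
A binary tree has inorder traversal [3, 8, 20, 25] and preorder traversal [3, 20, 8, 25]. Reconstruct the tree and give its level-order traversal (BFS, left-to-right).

Inorder:  [3, 8, 20, 25]
Preorder: [3, 20, 8, 25]
Algorithm: preorder visits root first, so consume preorder in order;
for each root, split the current inorder slice at that value into
left-subtree inorder and right-subtree inorder, then recurse.
Recursive splits:
  root=3; inorder splits into left=[], right=[8, 20, 25]
  root=20; inorder splits into left=[8], right=[25]
  root=8; inorder splits into left=[], right=[]
  root=25; inorder splits into left=[], right=[]
Reconstructed level-order: [3, 20, 8, 25]


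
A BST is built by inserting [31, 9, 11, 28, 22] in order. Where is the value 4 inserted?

Starting tree (level order): [31, 9, None, None, 11, None, 28, 22]
Insertion path: 31 -> 9
Result: insert 4 as left child of 9
Final tree (level order): [31, 9, None, 4, 11, None, None, None, 28, 22]


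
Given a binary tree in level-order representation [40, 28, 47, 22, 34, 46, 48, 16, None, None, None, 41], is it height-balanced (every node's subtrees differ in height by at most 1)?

Tree (level-order array): [40, 28, 47, 22, 34, 46, 48, 16, None, None, None, 41]
Definition: a tree is height-balanced if, at every node, |h(left) - h(right)| <= 1 (empty subtree has height -1).
Bottom-up per-node check:
  node 16: h_left=-1, h_right=-1, diff=0 [OK], height=0
  node 22: h_left=0, h_right=-1, diff=1 [OK], height=1
  node 34: h_left=-1, h_right=-1, diff=0 [OK], height=0
  node 28: h_left=1, h_right=0, diff=1 [OK], height=2
  node 41: h_left=-1, h_right=-1, diff=0 [OK], height=0
  node 46: h_left=0, h_right=-1, diff=1 [OK], height=1
  node 48: h_left=-1, h_right=-1, diff=0 [OK], height=0
  node 47: h_left=1, h_right=0, diff=1 [OK], height=2
  node 40: h_left=2, h_right=2, diff=0 [OK], height=3
All nodes satisfy the balance condition.
Result: Balanced


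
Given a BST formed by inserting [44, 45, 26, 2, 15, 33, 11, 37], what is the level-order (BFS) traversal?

Tree insertion order: [44, 45, 26, 2, 15, 33, 11, 37]
Tree (level-order array): [44, 26, 45, 2, 33, None, None, None, 15, None, 37, 11]
BFS from the root, enqueuing left then right child of each popped node:
  queue [44] -> pop 44, enqueue [26, 45], visited so far: [44]
  queue [26, 45] -> pop 26, enqueue [2, 33], visited so far: [44, 26]
  queue [45, 2, 33] -> pop 45, enqueue [none], visited so far: [44, 26, 45]
  queue [2, 33] -> pop 2, enqueue [15], visited so far: [44, 26, 45, 2]
  queue [33, 15] -> pop 33, enqueue [37], visited so far: [44, 26, 45, 2, 33]
  queue [15, 37] -> pop 15, enqueue [11], visited so far: [44, 26, 45, 2, 33, 15]
  queue [37, 11] -> pop 37, enqueue [none], visited so far: [44, 26, 45, 2, 33, 15, 37]
  queue [11] -> pop 11, enqueue [none], visited so far: [44, 26, 45, 2, 33, 15, 37, 11]
Result: [44, 26, 45, 2, 33, 15, 37, 11]


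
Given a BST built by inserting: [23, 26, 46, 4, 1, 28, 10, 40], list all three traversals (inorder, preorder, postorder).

Tree insertion order: [23, 26, 46, 4, 1, 28, 10, 40]
Tree (level-order array): [23, 4, 26, 1, 10, None, 46, None, None, None, None, 28, None, None, 40]
Inorder (L, root, R): [1, 4, 10, 23, 26, 28, 40, 46]
Preorder (root, L, R): [23, 4, 1, 10, 26, 46, 28, 40]
Postorder (L, R, root): [1, 10, 4, 40, 28, 46, 26, 23]


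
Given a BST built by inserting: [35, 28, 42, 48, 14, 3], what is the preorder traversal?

Tree insertion order: [35, 28, 42, 48, 14, 3]
Tree (level-order array): [35, 28, 42, 14, None, None, 48, 3]
Preorder traversal: [35, 28, 14, 3, 42, 48]


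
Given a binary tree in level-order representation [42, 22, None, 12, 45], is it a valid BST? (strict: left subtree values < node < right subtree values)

Level-order array: [42, 22, None, 12, 45]
Validate using subtree bounds (lo, hi): at each node, require lo < value < hi,
then recurse left with hi=value and right with lo=value.
Preorder trace (stopping at first violation):
  at node 42 with bounds (-inf, +inf): OK
  at node 22 with bounds (-inf, 42): OK
  at node 12 with bounds (-inf, 22): OK
  at node 45 with bounds (22, 42): VIOLATION
Node 45 violates its bound: not (22 < 45 < 42).
Result: Not a valid BST


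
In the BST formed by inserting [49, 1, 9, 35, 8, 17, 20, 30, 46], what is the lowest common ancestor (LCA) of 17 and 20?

Tree insertion order: [49, 1, 9, 35, 8, 17, 20, 30, 46]
Tree (level-order array): [49, 1, None, None, 9, 8, 35, None, None, 17, 46, None, 20, None, None, None, 30]
In a BST, the LCA of p=17, q=20 is the first node v on the
root-to-leaf path with p <= v <= q (go left if both < v, right if both > v).
Walk from root:
  at 49: both 17 and 20 < 49, go left
  at 1: both 17 and 20 > 1, go right
  at 9: both 17 and 20 > 9, go right
  at 35: both 17 and 20 < 35, go left
  at 17: 17 <= 17 <= 20, this is the LCA
LCA = 17


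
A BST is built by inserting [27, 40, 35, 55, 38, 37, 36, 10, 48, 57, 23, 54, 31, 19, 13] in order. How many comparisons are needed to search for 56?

Search path for 56: 27 -> 40 -> 55 -> 57
Found: False
Comparisons: 4


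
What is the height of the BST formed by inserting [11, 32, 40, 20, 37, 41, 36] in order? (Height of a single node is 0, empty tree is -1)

Insertion order: [11, 32, 40, 20, 37, 41, 36]
Tree (level-order array): [11, None, 32, 20, 40, None, None, 37, 41, 36]
Compute height bottom-up (empty subtree = -1):
  height(20) = 1 + max(-1, -1) = 0
  height(36) = 1 + max(-1, -1) = 0
  height(37) = 1 + max(0, -1) = 1
  height(41) = 1 + max(-1, -1) = 0
  height(40) = 1 + max(1, 0) = 2
  height(32) = 1 + max(0, 2) = 3
  height(11) = 1 + max(-1, 3) = 4
Height = 4


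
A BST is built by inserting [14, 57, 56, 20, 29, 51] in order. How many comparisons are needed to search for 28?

Search path for 28: 14 -> 57 -> 56 -> 20 -> 29
Found: False
Comparisons: 5


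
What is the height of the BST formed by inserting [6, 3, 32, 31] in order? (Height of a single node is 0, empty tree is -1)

Insertion order: [6, 3, 32, 31]
Tree (level-order array): [6, 3, 32, None, None, 31]
Compute height bottom-up (empty subtree = -1):
  height(3) = 1 + max(-1, -1) = 0
  height(31) = 1 + max(-1, -1) = 0
  height(32) = 1 + max(0, -1) = 1
  height(6) = 1 + max(0, 1) = 2
Height = 2


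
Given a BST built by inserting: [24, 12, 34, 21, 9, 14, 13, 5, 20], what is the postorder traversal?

Tree insertion order: [24, 12, 34, 21, 9, 14, 13, 5, 20]
Tree (level-order array): [24, 12, 34, 9, 21, None, None, 5, None, 14, None, None, None, 13, 20]
Postorder traversal: [5, 9, 13, 20, 14, 21, 12, 34, 24]


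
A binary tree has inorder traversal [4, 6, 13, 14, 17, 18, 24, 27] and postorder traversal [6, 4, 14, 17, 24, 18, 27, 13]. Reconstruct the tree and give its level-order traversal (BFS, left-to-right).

Inorder:   [4, 6, 13, 14, 17, 18, 24, 27]
Postorder: [6, 4, 14, 17, 24, 18, 27, 13]
Algorithm: postorder visits root last, so walk postorder right-to-left;
each value is the root of the current inorder slice — split it at that
value, recurse on the right subtree first, then the left.
Recursive splits:
  root=13; inorder splits into left=[4, 6], right=[14, 17, 18, 24, 27]
  root=27; inorder splits into left=[14, 17, 18, 24], right=[]
  root=18; inorder splits into left=[14, 17], right=[24]
  root=24; inorder splits into left=[], right=[]
  root=17; inorder splits into left=[14], right=[]
  root=14; inorder splits into left=[], right=[]
  root=4; inorder splits into left=[], right=[6]
  root=6; inorder splits into left=[], right=[]
Reconstructed level-order: [13, 4, 27, 6, 18, 17, 24, 14]


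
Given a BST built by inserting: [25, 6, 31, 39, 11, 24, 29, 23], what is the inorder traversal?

Tree insertion order: [25, 6, 31, 39, 11, 24, 29, 23]
Tree (level-order array): [25, 6, 31, None, 11, 29, 39, None, 24, None, None, None, None, 23]
Inorder traversal: [6, 11, 23, 24, 25, 29, 31, 39]


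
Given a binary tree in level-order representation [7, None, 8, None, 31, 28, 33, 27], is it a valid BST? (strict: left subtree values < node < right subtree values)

Level-order array: [7, None, 8, None, 31, 28, 33, 27]
Validate using subtree bounds (lo, hi): at each node, require lo < value < hi,
then recurse left with hi=value and right with lo=value.
Preorder trace (stopping at first violation):
  at node 7 with bounds (-inf, +inf): OK
  at node 8 with bounds (7, +inf): OK
  at node 31 with bounds (8, +inf): OK
  at node 28 with bounds (8, 31): OK
  at node 27 with bounds (8, 28): OK
  at node 33 with bounds (31, +inf): OK
No violation found at any node.
Result: Valid BST


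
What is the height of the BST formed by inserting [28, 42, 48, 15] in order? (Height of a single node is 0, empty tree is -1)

Insertion order: [28, 42, 48, 15]
Tree (level-order array): [28, 15, 42, None, None, None, 48]
Compute height bottom-up (empty subtree = -1):
  height(15) = 1 + max(-1, -1) = 0
  height(48) = 1 + max(-1, -1) = 0
  height(42) = 1 + max(-1, 0) = 1
  height(28) = 1 + max(0, 1) = 2
Height = 2


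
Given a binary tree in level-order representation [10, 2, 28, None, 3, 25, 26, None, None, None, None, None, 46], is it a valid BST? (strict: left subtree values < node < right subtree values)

Level-order array: [10, 2, 28, None, 3, 25, 26, None, None, None, None, None, 46]
Validate using subtree bounds (lo, hi): at each node, require lo < value < hi,
then recurse left with hi=value and right with lo=value.
Preorder trace (stopping at first violation):
  at node 10 with bounds (-inf, +inf): OK
  at node 2 with bounds (-inf, 10): OK
  at node 3 with bounds (2, 10): OK
  at node 28 with bounds (10, +inf): OK
  at node 25 with bounds (10, 28): OK
  at node 26 with bounds (28, +inf): VIOLATION
Node 26 violates its bound: not (28 < 26 < +inf).
Result: Not a valid BST


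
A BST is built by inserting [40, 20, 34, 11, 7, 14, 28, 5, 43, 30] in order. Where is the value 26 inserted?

Starting tree (level order): [40, 20, 43, 11, 34, None, None, 7, 14, 28, None, 5, None, None, None, None, 30]
Insertion path: 40 -> 20 -> 34 -> 28
Result: insert 26 as left child of 28
Final tree (level order): [40, 20, 43, 11, 34, None, None, 7, 14, 28, None, 5, None, None, None, 26, 30]


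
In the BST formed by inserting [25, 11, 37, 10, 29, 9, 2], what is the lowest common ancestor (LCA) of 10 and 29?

Tree insertion order: [25, 11, 37, 10, 29, 9, 2]
Tree (level-order array): [25, 11, 37, 10, None, 29, None, 9, None, None, None, 2]
In a BST, the LCA of p=10, q=29 is the first node v on the
root-to-leaf path with p <= v <= q (go left if both < v, right if both > v).
Walk from root:
  at 25: 10 <= 25 <= 29, this is the LCA
LCA = 25


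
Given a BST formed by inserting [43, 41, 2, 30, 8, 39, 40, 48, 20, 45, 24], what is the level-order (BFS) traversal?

Tree insertion order: [43, 41, 2, 30, 8, 39, 40, 48, 20, 45, 24]
Tree (level-order array): [43, 41, 48, 2, None, 45, None, None, 30, None, None, 8, 39, None, 20, None, 40, None, 24]
BFS from the root, enqueuing left then right child of each popped node:
  queue [43] -> pop 43, enqueue [41, 48], visited so far: [43]
  queue [41, 48] -> pop 41, enqueue [2], visited so far: [43, 41]
  queue [48, 2] -> pop 48, enqueue [45], visited so far: [43, 41, 48]
  queue [2, 45] -> pop 2, enqueue [30], visited so far: [43, 41, 48, 2]
  queue [45, 30] -> pop 45, enqueue [none], visited so far: [43, 41, 48, 2, 45]
  queue [30] -> pop 30, enqueue [8, 39], visited so far: [43, 41, 48, 2, 45, 30]
  queue [8, 39] -> pop 8, enqueue [20], visited so far: [43, 41, 48, 2, 45, 30, 8]
  queue [39, 20] -> pop 39, enqueue [40], visited so far: [43, 41, 48, 2, 45, 30, 8, 39]
  queue [20, 40] -> pop 20, enqueue [24], visited so far: [43, 41, 48, 2, 45, 30, 8, 39, 20]
  queue [40, 24] -> pop 40, enqueue [none], visited so far: [43, 41, 48, 2, 45, 30, 8, 39, 20, 40]
  queue [24] -> pop 24, enqueue [none], visited so far: [43, 41, 48, 2, 45, 30, 8, 39, 20, 40, 24]
Result: [43, 41, 48, 2, 45, 30, 8, 39, 20, 40, 24]


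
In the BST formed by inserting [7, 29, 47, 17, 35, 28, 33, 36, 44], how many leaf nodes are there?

Tree built from: [7, 29, 47, 17, 35, 28, 33, 36, 44]
Tree (level-order array): [7, None, 29, 17, 47, None, 28, 35, None, None, None, 33, 36, None, None, None, 44]
Rule: A leaf has 0 children.
Per-node child counts:
  node 7: 1 child(ren)
  node 29: 2 child(ren)
  node 17: 1 child(ren)
  node 28: 0 child(ren)
  node 47: 1 child(ren)
  node 35: 2 child(ren)
  node 33: 0 child(ren)
  node 36: 1 child(ren)
  node 44: 0 child(ren)
Matching nodes: [28, 33, 44]
Count of leaf nodes: 3


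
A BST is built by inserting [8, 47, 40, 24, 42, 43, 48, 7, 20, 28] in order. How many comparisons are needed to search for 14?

Search path for 14: 8 -> 47 -> 40 -> 24 -> 20
Found: False
Comparisons: 5


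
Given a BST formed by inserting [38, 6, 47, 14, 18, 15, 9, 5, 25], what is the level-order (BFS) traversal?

Tree insertion order: [38, 6, 47, 14, 18, 15, 9, 5, 25]
Tree (level-order array): [38, 6, 47, 5, 14, None, None, None, None, 9, 18, None, None, 15, 25]
BFS from the root, enqueuing left then right child of each popped node:
  queue [38] -> pop 38, enqueue [6, 47], visited so far: [38]
  queue [6, 47] -> pop 6, enqueue [5, 14], visited so far: [38, 6]
  queue [47, 5, 14] -> pop 47, enqueue [none], visited so far: [38, 6, 47]
  queue [5, 14] -> pop 5, enqueue [none], visited so far: [38, 6, 47, 5]
  queue [14] -> pop 14, enqueue [9, 18], visited so far: [38, 6, 47, 5, 14]
  queue [9, 18] -> pop 9, enqueue [none], visited so far: [38, 6, 47, 5, 14, 9]
  queue [18] -> pop 18, enqueue [15, 25], visited so far: [38, 6, 47, 5, 14, 9, 18]
  queue [15, 25] -> pop 15, enqueue [none], visited so far: [38, 6, 47, 5, 14, 9, 18, 15]
  queue [25] -> pop 25, enqueue [none], visited so far: [38, 6, 47, 5, 14, 9, 18, 15, 25]
Result: [38, 6, 47, 5, 14, 9, 18, 15, 25]


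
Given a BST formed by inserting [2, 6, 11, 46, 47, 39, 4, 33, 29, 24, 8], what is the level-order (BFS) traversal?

Tree insertion order: [2, 6, 11, 46, 47, 39, 4, 33, 29, 24, 8]
Tree (level-order array): [2, None, 6, 4, 11, None, None, 8, 46, None, None, 39, 47, 33, None, None, None, 29, None, 24]
BFS from the root, enqueuing left then right child of each popped node:
  queue [2] -> pop 2, enqueue [6], visited so far: [2]
  queue [6] -> pop 6, enqueue [4, 11], visited so far: [2, 6]
  queue [4, 11] -> pop 4, enqueue [none], visited so far: [2, 6, 4]
  queue [11] -> pop 11, enqueue [8, 46], visited so far: [2, 6, 4, 11]
  queue [8, 46] -> pop 8, enqueue [none], visited so far: [2, 6, 4, 11, 8]
  queue [46] -> pop 46, enqueue [39, 47], visited so far: [2, 6, 4, 11, 8, 46]
  queue [39, 47] -> pop 39, enqueue [33], visited so far: [2, 6, 4, 11, 8, 46, 39]
  queue [47, 33] -> pop 47, enqueue [none], visited so far: [2, 6, 4, 11, 8, 46, 39, 47]
  queue [33] -> pop 33, enqueue [29], visited so far: [2, 6, 4, 11, 8, 46, 39, 47, 33]
  queue [29] -> pop 29, enqueue [24], visited so far: [2, 6, 4, 11, 8, 46, 39, 47, 33, 29]
  queue [24] -> pop 24, enqueue [none], visited so far: [2, 6, 4, 11, 8, 46, 39, 47, 33, 29, 24]
Result: [2, 6, 4, 11, 8, 46, 39, 47, 33, 29, 24]


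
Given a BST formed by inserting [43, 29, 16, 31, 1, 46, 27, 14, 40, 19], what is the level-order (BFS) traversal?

Tree insertion order: [43, 29, 16, 31, 1, 46, 27, 14, 40, 19]
Tree (level-order array): [43, 29, 46, 16, 31, None, None, 1, 27, None, 40, None, 14, 19]
BFS from the root, enqueuing left then right child of each popped node:
  queue [43] -> pop 43, enqueue [29, 46], visited so far: [43]
  queue [29, 46] -> pop 29, enqueue [16, 31], visited so far: [43, 29]
  queue [46, 16, 31] -> pop 46, enqueue [none], visited so far: [43, 29, 46]
  queue [16, 31] -> pop 16, enqueue [1, 27], visited so far: [43, 29, 46, 16]
  queue [31, 1, 27] -> pop 31, enqueue [40], visited so far: [43, 29, 46, 16, 31]
  queue [1, 27, 40] -> pop 1, enqueue [14], visited so far: [43, 29, 46, 16, 31, 1]
  queue [27, 40, 14] -> pop 27, enqueue [19], visited so far: [43, 29, 46, 16, 31, 1, 27]
  queue [40, 14, 19] -> pop 40, enqueue [none], visited so far: [43, 29, 46, 16, 31, 1, 27, 40]
  queue [14, 19] -> pop 14, enqueue [none], visited so far: [43, 29, 46, 16, 31, 1, 27, 40, 14]
  queue [19] -> pop 19, enqueue [none], visited so far: [43, 29, 46, 16, 31, 1, 27, 40, 14, 19]
Result: [43, 29, 46, 16, 31, 1, 27, 40, 14, 19]


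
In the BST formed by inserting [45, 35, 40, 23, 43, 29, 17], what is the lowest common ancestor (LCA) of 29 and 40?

Tree insertion order: [45, 35, 40, 23, 43, 29, 17]
Tree (level-order array): [45, 35, None, 23, 40, 17, 29, None, 43]
In a BST, the LCA of p=29, q=40 is the first node v on the
root-to-leaf path with p <= v <= q (go left if both < v, right if both > v).
Walk from root:
  at 45: both 29 and 40 < 45, go left
  at 35: 29 <= 35 <= 40, this is the LCA
LCA = 35


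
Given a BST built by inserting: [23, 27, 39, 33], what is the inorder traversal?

Tree insertion order: [23, 27, 39, 33]
Tree (level-order array): [23, None, 27, None, 39, 33]
Inorder traversal: [23, 27, 33, 39]


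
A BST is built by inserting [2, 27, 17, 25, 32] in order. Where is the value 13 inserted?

Starting tree (level order): [2, None, 27, 17, 32, None, 25]
Insertion path: 2 -> 27 -> 17
Result: insert 13 as left child of 17
Final tree (level order): [2, None, 27, 17, 32, 13, 25]


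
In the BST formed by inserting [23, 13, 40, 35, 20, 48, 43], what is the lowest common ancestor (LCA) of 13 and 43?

Tree insertion order: [23, 13, 40, 35, 20, 48, 43]
Tree (level-order array): [23, 13, 40, None, 20, 35, 48, None, None, None, None, 43]
In a BST, the LCA of p=13, q=43 is the first node v on the
root-to-leaf path with p <= v <= q (go left if both < v, right if both > v).
Walk from root:
  at 23: 13 <= 23 <= 43, this is the LCA
LCA = 23


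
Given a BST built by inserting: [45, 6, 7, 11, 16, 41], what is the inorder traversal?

Tree insertion order: [45, 6, 7, 11, 16, 41]
Tree (level-order array): [45, 6, None, None, 7, None, 11, None, 16, None, 41]
Inorder traversal: [6, 7, 11, 16, 41, 45]


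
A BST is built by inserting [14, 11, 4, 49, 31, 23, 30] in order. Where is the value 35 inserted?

Starting tree (level order): [14, 11, 49, 4, None, 31, None, None, None, 23, None, None, 30]
Insertion path: 14 -> 49 -> 31
Result: insert 35 as right child of 31
Final tree (level order): [14, 11, 49, 4, None, 31, None, None, None, 23, 35, None, 30]


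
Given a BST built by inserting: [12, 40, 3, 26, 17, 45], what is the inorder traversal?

Tree insertion order: [12, 40, 3, 26, 17, 45]
Tree (level-order array): [12, 3, 40, None, None, 26, 45, 17]
Inorder traversal: [3, 12, 17, 26, 40, 45]


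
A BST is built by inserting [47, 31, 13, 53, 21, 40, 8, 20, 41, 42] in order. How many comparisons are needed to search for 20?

Search path for 20: 47 -> 31 -> 13 -> 21 -> 20
Found: True
Comparisons: 5


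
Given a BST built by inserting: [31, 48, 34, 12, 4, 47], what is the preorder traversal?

Tree insertion order: [31, 48, 34, 12, 4, 47]
Tree (level-order array): [31, 12, 48, 4, None, 34, None, None, None, None, 47]
Preorder traversal: [31, 12, 4, 48, 34, 47]


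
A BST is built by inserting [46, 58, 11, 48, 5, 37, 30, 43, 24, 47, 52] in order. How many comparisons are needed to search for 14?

Search path for 14: 46 -> 11 -> 37 -> 30 -> 24
Found: False
Comparisons: 5


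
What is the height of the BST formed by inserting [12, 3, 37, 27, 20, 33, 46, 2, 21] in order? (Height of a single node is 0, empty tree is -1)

Insertion order: [12, 3, 37, 27, 20, 33, 46, 2, 21]
Tree (level-order array): [12, 3, 37, 2, None, 27, 46, None, None, 20, 33, None, None, None, 21]
Compute height bottom-up (empty subtree = -1):
  height(2) = 1 + max(-1, -1) = 0
  height(3) = 1 + max(0, -1) = 1
  height(21) = 1 + max(-1, -1) = 0
  height(20) = 1 + max(-1, 0) = 1
  height(33) = 1 + max(-1, -1) = 0
  height(27) = 1 + max(1, 0) = 2
  height(46) = 1 + max(-1, -1) = 0
  height(37) = 1 + max(2, 0) = 3
  height(12) = 1 + max(1, 3) = 4
Height = 4


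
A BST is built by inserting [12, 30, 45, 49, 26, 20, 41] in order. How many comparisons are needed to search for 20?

Search path for 20: 12 -> 30 -> 26 -> 20
Found: True
Comparisons: 4


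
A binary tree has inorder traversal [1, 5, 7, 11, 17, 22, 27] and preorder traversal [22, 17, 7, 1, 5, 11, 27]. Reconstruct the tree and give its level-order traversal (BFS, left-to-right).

Inorder:  [1, 5, 7, 11, 17, 22, 27]
Preorder: [22, 17, 7, 1, 5, 11, 27]
Algorithm: preorder visits root first, so consume preorder in order;
for each root, split the current inorder slice at that value into
left-subtree inorder and right-subtree inorder, then recurse.
Recursive splits:
  root=22; inorder splits into left=[1, 5, 7, 11, 17], right=[27]
  root=17; inorder splits into left=[1, 5, 7, 11], right=[]
  root=7; inorder splits into left=[1, 5], right=[11]
  root=1; inorder splits into left=[], right=[5]
  root=5; inorder splits into left=[], right=[]
  root=11; inorder splits into left=[], right=[]
  root=27; inorder splits into left=[], right=[]
Reconstructed level-order: [22, 17, 27, 7, 1, 11, 5]


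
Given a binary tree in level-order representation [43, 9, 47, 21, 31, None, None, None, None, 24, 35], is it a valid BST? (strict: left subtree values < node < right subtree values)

Level-order array: [43, 9, 47, 21, 31, None, None, None, None, 24, 35]
Validate using subtree bounds (lo, hi): at each node, require lo < value < hi,
then recurse left with hi=value and right with lo=value.
Preorder trace (stopping at first violation):
  at node 43 with bounds (-inf, +inf): OK
  at node 9 with bounds (-inf, 43): OK
  at node 21 with bounds (-inf, 9): VIOLATION
Node 21 violates its bound: not (-inf < 21 < 9).
Result: Not a valid BST


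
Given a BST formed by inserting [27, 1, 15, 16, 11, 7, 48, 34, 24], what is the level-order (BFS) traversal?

Tree insertion order: [27, 1, 15, 16, 11, 7, 48, 34, 24]
Tree (level-order array): [27, 1, 48, None, 15, 34, None, 11, 16, None, None, 7, None, None, 24]
BFS from the root, enqueuing left then right child of each popped node:
  queue [27] -> pop 27, enqueue [1, 48], visited so far: [27]
  queue [1, 48] -> pop 1, enqueue [15], visited so far: [27, 1]
  queue [48, 15] -> pop 48, enqueue [34], visited so far: [27, 1, 48]
  queue [15, 34] -> pop 15, enqueue [11, 16], visited so far: [27, 1, 48, 15]
  queue [34, 11, 16] -> pop 34, enqueue [none], visited so far: [27, 1, 48, 15, 34]
  queue [11, 16] -> pop 11, enqueue [7], visited so far: [27, 1, 48, 15, 34, 11]
  queue [16, 7] -> pop 16, enqueue [24], visited so far: [27, 1, 48, 15, 34, 11, 16]
  queue [7, 24] -> pop 7, enqueue [none], visited so far: [27, 1, 48, 15, 34, 11, 16, 7]
  queue [24] -> pop 24, enqueue [none], visited so far: [27, 1, 48, 15, 34, 11, 16, 7, 24]
Result: [27, 1, 48, 15, 34, 11, 16, 7, 24]
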